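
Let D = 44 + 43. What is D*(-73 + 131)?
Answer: 5046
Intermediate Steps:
D = 87
D*(-73 + 131) = 87*(-73 + 131) = 87*58 = 5046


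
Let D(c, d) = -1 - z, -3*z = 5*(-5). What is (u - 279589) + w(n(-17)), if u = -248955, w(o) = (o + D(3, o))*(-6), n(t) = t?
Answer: -528386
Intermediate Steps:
z = 25/3 (z = -5*(-5)/3 = -⅓*(-25) = 25/3 ≈ 8.3333)
D(c, d) = -28/3 (D(c, d) = -1 - 1*25/3 = -1 - 25/3 = -28/3)
w(o) = 56 - 6*o (w(o) = (o - 28/3)*(-6) = (-28/3 + o)*(-6) = 56 - 6*o)
(u - 279589) + w(n(-17)) = (-248955 - 279589) + (56 - 6*(-17)) = -528544 + (56 + 102) = -528544 + 158 = -528386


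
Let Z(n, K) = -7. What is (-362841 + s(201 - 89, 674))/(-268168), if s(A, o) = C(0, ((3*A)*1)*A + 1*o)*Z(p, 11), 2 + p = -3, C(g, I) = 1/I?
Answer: 13898987353/10272443408 ≈ 1.3530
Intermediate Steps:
p = -5 (p = -2 - 3 = -5)
s(A, o) = -7/(o + 3*A²) (s(A, o) = -7/(((3*A)*1)*A + 1*o) = -7/((3*A)*A + o) = -7/(3*A² + o) = -7/(o + 3*A²))
(-362841 + s(201 - 89, 674))/(-268168) = (-362841 - 7/(674 + 3*(201 - 89)²))/(-268168) = (-362841 - 7/(674 + 3*112²))*(-1/268168) = (-362841 - 7/(674 + 3*12544))*(-1/268168) = (-362841 - 7/(674 + 37632))*(-1/268168) = (-362841 - 7/38306)*(-1/268168) = -13898987353/38306*(-1/268168) = 13898987353/10272443408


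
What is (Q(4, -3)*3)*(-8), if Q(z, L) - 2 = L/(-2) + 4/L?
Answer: -52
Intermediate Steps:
Q(z, L) = 2 + 4/L - L/2 (Q(z, L) = 2 + (L/(-2) + 4/L) = 2 + (L*(-½) + 4/L) = 2 + (-L/2 + 4/L) = 2 + (4/L - L/2) = 2 + 4/L - L/2)
(Q(4, -3)*3)*(-8) = ((2 + 4/(-3) - ½*(-3))*3)*(-8) = ((2 + 4*(-⅓) + 3/2)*3)*(-8) = ((2 - 4/3 + 3/2)*3)*(-8) = ((13/6)*3)*(-8) = (13/2)*(-8) = -52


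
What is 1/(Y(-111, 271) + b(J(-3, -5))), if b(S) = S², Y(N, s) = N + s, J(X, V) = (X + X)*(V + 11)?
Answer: 1/1456 ≈ 0.00068681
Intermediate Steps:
J(X, V) = 2*X*(11 + V) (J(X, V) = (2*X)*(11 + V) = 2*X*(11 + V))
1/(Y(-111, 271) + b(J(-3, -5))) = 1/((-111 + 271) + (2*(-3)*(11 - 5))²) = 1/(160 + (2*(-3)*6)²) = 1/(160 + (-36)²) = 1/(160 + 1296) = 1/1456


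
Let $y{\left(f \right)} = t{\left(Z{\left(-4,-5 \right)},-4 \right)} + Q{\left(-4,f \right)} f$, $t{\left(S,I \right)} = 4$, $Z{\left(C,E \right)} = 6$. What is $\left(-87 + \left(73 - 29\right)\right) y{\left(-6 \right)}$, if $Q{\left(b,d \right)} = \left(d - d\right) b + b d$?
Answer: $6020$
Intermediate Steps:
$Q{\left(b,d \right)} = b d$ ($Q{\left(b,d \right)} = 0 b + b d = 0 + b d = b d$)
$y{\left(f \right)} = 4 - 4 f^{2}$ ($y{\left(f \right)} = 4 + - 4 f f = 4 - 4 f^{2}$)
$\left(-87 + \left(73 - 29\right)\right) y{\left(-6 \right)} = \left(-87 + \left(73 - 29\right)\right) \left(4 - 4 \left(-6\right)^{2}\right) = \left(-87 + 44\right) \left(4 - 144\right) = - 43 \left(4 - 144\right) = \left(-43\right) \left(-140\right) = 6020$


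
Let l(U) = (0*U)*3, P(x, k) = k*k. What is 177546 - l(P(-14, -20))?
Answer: 177546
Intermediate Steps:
P(x, k) = k²
l(U) = 0 (l(U) = 0*3 = 0)
177546 - l(P(-14, -20)) = 177546 - 1*0 = 177546 + 0 = 177546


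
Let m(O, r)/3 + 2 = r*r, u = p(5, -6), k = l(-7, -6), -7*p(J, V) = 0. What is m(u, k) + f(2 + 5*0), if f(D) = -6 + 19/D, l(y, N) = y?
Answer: 289/2 ≈ 144.50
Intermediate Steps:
p(J, V) = 0 (p(J, V) = -⅐*0 = 0)
k = -7
u = 0
m(O, r) = -6 + 3*r² (m(O, r) = -6 + 3*(r*r) = -6 + 3*r²)
m(u, k) + f(2 + 5*0) = (-6 + 3*(-7)²) + (-6 + 19/(2 + 5*0)) = (-6 + 3*49) + (-6 + 19/(2 + 0)) = (-6 + 147) + (-6 + 19/2) = 141 + (-6 + 19*(½)) = 141 + (-6 + 19/2) = 141 + 7/2 = 289/2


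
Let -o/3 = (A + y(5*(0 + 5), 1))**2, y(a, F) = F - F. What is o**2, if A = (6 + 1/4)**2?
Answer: 1373291015625/65536 ≈ 2.0955e+7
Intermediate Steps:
y(a, F) = 0
A = 625/16 (A = (6 + 1/4)**2 = (25/4)**2 = 625/16 ≈ 39.063)
o = -1171875/256 (o = -3*(625/16 + 0)**2 = -3*(625/16)**2 = -3*390625/256 = -1171875/256 ≈ -4577.6)
o**2 = (-1171875/256)**2 = 1373291015625/65536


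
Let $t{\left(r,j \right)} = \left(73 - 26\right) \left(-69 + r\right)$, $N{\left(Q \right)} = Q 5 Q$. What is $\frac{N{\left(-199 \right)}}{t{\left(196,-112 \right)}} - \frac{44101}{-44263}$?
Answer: $\frac{9027534184}{264205847} \approx 34.169$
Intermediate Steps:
$N{\left(Q \right)} = 5 Q^{2}$ ($N{\left(Q \right)} = 5 Q Q = 5 Q^{2}$)
$t{\left(r,j \right)} = -3243 + 47 r$ ($t{\left(r,j \right)} = 47 \left(-69 + r\right) = -3243 + 47 r$)
$\frac{N{\left(-199 \right)}}{t{\left(196,-112 \right)}} - \frac{44101}{-44263} = \frac{5 \left(-199\right)^{2}}{-3243 + 47 \cdot 196} - \frac{44101}{-44263} = \frac{5 \cdot 39601}{-3243 + 9212} - - \frac{44101}{44263} = \frac{198005}{5969} + \frac{44101}{44263} = \frac{9027534184}{264205847}$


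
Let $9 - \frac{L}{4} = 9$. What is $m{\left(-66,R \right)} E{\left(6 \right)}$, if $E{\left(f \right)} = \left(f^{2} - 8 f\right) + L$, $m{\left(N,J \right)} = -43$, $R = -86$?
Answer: $516$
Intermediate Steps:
$L = 0$ ($L = 36 - 36 = 0$)
$E{\left(f \right)} = f^{2} - 8 f$ ($E{\left(f \right)} = \left(f^{2} - 8 f\right) + 0 = f^{2} - 8 f$)
$m{\left(-66,R \right)} E{\left(6 \right)} = - 43 \cdot 6 \left(-8 + 6\right) = - 43 \cdot 6 \left(-2\right) = \left(-43\right) \left(-12\right) = 516$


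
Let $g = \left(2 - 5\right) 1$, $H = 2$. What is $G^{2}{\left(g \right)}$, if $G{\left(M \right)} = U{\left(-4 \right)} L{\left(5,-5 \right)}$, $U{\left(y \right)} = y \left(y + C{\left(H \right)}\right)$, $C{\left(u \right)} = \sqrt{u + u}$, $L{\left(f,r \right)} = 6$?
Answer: $2304$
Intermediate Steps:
$C{\left(u \right)} = \sqrt{2} \sqrt{u}$ ($C{\left(u \right)} = \sqrt{2 u} = \sqrt{2} \sqrt{u}$)
$U{\left(y \right)} = y \left(2 + y\right)$ ($U{\left(y \right)} = y \left(y + \sqrt{2} \sqrt{2}\right) = y \left(y + 2\right) = y \left(2 + y\right)$)
$g = -3$ ($g = \left(-3\right) 1 = -3$)
$G{\left(M \right)} = 48$ ($G{\left(M \right)} = - 4 \left(2 - 4\right) 6 = \left(-4\right) \left(-2\right) 6 = 8 \cdot 6 = 48$)
$G^{2}{\left(g \right)} = 48^{2} = 2304$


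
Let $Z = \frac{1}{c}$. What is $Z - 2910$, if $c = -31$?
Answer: $- \frac{90211}{31} \approx -2910.0$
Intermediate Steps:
$Z = - \frac{1}{31}$ ($Z = \frac{1}{-31} = - \frac{1}{31} \approx -0.032258$)
$Z - 2910 = - \frac{1}{31} - 2910 = - \frac{90211}{31}$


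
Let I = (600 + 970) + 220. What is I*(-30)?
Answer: -53700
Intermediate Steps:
I = 1790 (I = 1570 + 220 = 1790)
I*(-30) = 1790*(-30) = -53700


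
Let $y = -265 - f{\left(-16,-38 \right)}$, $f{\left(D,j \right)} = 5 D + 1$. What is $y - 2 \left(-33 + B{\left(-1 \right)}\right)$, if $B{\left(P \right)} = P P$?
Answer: $-122$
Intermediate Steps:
$f{\left(D,j \right)} = 1 + 5 D$
$B{\left(P \right)} = P^{2}$
$y = -186$ ($y = -265 - \left(1 + 5 \left(-16\right)\right) = -265 - \left(1 - 80\right) = -265 - -79 = -265 + 79 = -186$)
$y - 2 \left(-33 + B{\left(-1 \right)}\right) = -186 - 2 \left(-33 + \left(-1\right)^{2}\right) = -186 - 2 \left(-33 + 1\right) = -186 - 2 \left(-32\right) = -186 - -64 = -186 + 64 = -122$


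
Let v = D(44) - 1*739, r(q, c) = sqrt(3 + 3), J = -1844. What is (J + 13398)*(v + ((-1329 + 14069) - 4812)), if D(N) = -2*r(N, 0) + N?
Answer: 83570082 - 23108*sqrt(6) ≈ 8.3513e+7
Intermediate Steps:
r(q, c) = sqrt(6)
D(N) = N - 2*sqrt(6) (D(N) = -2*sqrt(6) + N = N - 2*sqrt(6))
v = -695 - 2*sqrt(6) (v = (44 - 2*sqrt(6)) - 1*739 = (44 - 2*sqrt(6)) - 739 = -695 - 2*sqrt(6) ≈ -699.90)
(J + 13398)*(v + ((-1329 + 14069) - 4812)) = (-1844 + 13398)*((-695 - 2*sqrt(6)) + ((-1329 + 14069) - 4812)) = 11554*((-695 - 2*sqrt(6)) + (12740 - 4812)) = 11554*((-695 - 2*sqrt(6)) + 7928) = 11554*(7233 - 2*sqrt(6)) = 83570082 - 23108*sqrt(6)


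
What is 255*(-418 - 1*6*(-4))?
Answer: -100470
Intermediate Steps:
255*(-418 - 1*6*(-4)) = 255*(-418 - 6*(-4)) = 255*(-418 + 24) = 255*(-394) = -100470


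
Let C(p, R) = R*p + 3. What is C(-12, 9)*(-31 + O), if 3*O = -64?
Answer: 5495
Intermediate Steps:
O = -64/3 (O = (⅓)*(-64) = -64/3 ≈ -21.333)
C(p, R) = 3 + R*p
C(-12, 9)*(-31 + O) = (3 + 9*(-12))*(-31 - 64/3) = (3 - 108)*(-157/3) = -105*(-157/3) = 5495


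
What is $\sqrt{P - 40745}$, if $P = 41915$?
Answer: $3 \sqrt{130} \approx 34.205$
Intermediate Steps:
$\sqrt{P - 40745} = \sqrt{41915 - 40745} = \sqrt{1170} = 3 \sqrt{130}$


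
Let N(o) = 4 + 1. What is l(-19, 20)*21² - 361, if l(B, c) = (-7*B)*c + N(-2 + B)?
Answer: 1174904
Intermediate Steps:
N(o) = 5
l(B, c) = 5 - 7*B*c (l(B, c) = (-7*B)*c + 5 = -7*B*c + 5 = 5 - 7*B*c)
l(-19, 20)*21² - 361 = (5 - 7*(-19)*20)*21² - 361 = (5 + 2660)*441 - 361 = 2665*441 - 361 = 1175265 - 361 = 1174904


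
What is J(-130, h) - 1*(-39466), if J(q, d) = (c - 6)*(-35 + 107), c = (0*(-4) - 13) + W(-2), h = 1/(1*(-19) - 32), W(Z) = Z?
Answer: 37954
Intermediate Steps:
h = -1/51 (h = 1/(-19 - 32) = 1/(-51) = -1/51 ≈ -0.019608)
c = -15 (c = (0*(-4) - 13) - 2 = (0 - 13) - 2 = -13 - 2 = -15)
J(q, d) = -1512 (J(q, d) = (-15 - 6)*(-35 + 107) = -21*72 = -1512)
J(-130, h) - 1*(-39466) = -1512 - 1*(-39466) = -1512 + 39466 = 37954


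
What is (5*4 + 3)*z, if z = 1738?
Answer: 39974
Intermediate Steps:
(5*4 + 3)*z = (5*4 + 3)*1738 = (20 + 3)*1738 = 23*1738 = 39974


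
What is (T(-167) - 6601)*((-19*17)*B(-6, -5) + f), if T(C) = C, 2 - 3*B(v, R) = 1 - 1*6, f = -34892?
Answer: 241249872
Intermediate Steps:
B(v, R) = 7/3 (B(v, R) = ⅔ - (1 - 1*6)/3 = ⅔ - (1 - 6)/3 = ⅔ - ⅓*(-5) = ⅔ + 5/3 = 7/3)
(T(-167) - 6601)*((-19*17)*B(-6, -5) + f) = (-167 - 6601)*(-19*17*(7/3) - 34892) = -6768*(-323*7/3 - 34892) = -6768*(-2261/3 - 34892) = -6768*(-106937/3) = 241249872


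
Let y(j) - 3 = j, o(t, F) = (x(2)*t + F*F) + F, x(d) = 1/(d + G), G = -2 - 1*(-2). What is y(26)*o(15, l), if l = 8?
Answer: 4611/2 ≈ 2305.5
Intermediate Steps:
G = 0 (G = -2 + 2 = 0)
x(d) = 1/d (x(d) = 1/(d + 0) = 1/d)
o(t, F) = F + F² + t/2 (o(t, F) = (t/2 + F*F) + F = (t/2 + F²) + F = (F² + t/2) + F = F + F² + t/2)
y(j) = 3 + j
y(26)*o(15, l) = (3 + 26)*(8 + 8² + (½)*15) = 29*(8 + 64 + 15/2) = 29*(159/2) = 4611/2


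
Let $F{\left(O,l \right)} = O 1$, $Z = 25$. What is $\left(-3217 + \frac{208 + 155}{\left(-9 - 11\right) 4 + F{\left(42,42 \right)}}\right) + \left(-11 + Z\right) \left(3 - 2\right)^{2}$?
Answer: $- \frac{122077}{38} \approx -3212.6$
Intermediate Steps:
$F{\left(O,l \right)} = O$
$\left(-3217 + \frac{208 + 155}{\left(-9 - 11\right) 4 + F{\left(42,42 \right)}}\right) + \left(-11 + Z\right) \left(3 - 2\right)^{2} = \left(-3217 + \frac{208 + 155}{\left(-9 - 11\right) 4 + 42}\right) + \left(-11 + 25\right) \left(3 - 2\right)^{2} = \left(-3217 + \frac{363}{\left(-20\right) 4 + 42}\right) + 14 \cdot 1^{2} = \left(-3217 + \frac{363}{-80 + 42}\right) + 14 \cdot 1 = \left(-3217 + \frac{363}{-38}\right) + 14 = \left(-3217 + 363 \left(- \frac{1}{38}\right)\right) + 14 = \left(-3217 - \frac{363}{38}\right) + 14 = - \frac{122609}{38} + 14 = - \frac{122077}{38}$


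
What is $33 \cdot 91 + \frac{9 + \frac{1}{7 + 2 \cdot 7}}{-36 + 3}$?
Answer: $\frac{2080889}{693} \approx 3002.7$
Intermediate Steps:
$33 \cdot 91 + \frac{9 + \frac{1}{7 + 2 \cdot 7}}{-36 + 3} = 3003 + \frac{9 + \frac{1}{7 + 14}}{-33} = 3003 + \left(9 + \frac{1}{21}\right) \left(- \frac{1}{33}\right) = 3003 + \frac{190}{21} \left(- \frac{1}{33}\right) = 3003 - \frac{190}{693} = \frac{2080889}{693}$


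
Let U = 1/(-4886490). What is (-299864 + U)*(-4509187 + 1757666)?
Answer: 4031755397329976081/4886490 ≈ 8.2508e+11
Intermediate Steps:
U = -1/4886490 ≈ -2.0465e-7
(-299864 + U)*(-4509187 + 1757666) = (-299864 - 1/4886490)*(-4509187 + 1757666) = -1465282437361/4886490*(-2751521) = 4031755397329976081/4886490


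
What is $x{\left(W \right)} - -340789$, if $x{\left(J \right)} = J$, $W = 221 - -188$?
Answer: $341198$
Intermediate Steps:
$W = 409$ ($W = 221 + 188 = 409$)
$x{\left(W \right)} - -340789 = 409 - -340789 = 409 + 340789 = 341198$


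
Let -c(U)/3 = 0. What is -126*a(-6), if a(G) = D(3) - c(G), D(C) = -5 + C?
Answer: 252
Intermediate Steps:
c(U) = 0 (c(U) = -3*0 = 0)
a(G) = -2 (a(G) = (-5 + 3) - 1*0 = -2 + 0 = -2)
-126*a(-6) = -126*(-2) = 252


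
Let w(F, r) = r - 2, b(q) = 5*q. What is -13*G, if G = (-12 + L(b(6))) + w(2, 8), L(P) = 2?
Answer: 52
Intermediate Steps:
w(F, r) = -2 + r
G = -4 (G = (-12 + 2) + (-2 + 8) = -10 + 6 = -4)
-13*G = -13*(-4) = 52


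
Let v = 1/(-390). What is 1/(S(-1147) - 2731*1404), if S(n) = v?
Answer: -390/1495386361 ≈ -2.6080e-7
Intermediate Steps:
v = -1/390 ≈ -0.0025641
S(n) = -1/390
1/(S(-1147) - 2731*1404) = 1/(-1/390 - 2731*1404) = 1/(-1/390 - 3834324) = 1/(-1495386361/390) = -390/1495386361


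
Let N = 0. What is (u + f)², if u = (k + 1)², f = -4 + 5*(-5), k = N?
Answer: 784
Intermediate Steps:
k = 0
f = -29 (f = -4 - 25 = -29)
u = 1 (u = (0 + 1)² = 1² = 1)
(u + f)² = (1 - 29)² = (-28)² = 784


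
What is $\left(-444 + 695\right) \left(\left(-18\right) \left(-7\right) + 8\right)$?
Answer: $33634$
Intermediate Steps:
$\left(-444 + 695\right) \left(\left(-18\right) \left(-7\right) + 8\right) = 251 \left(126 + 8\right) = 251 \cdot 134 = 33634$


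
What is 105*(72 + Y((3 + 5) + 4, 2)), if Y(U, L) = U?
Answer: 8820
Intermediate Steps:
105*(72 + Y((3 + 5) + 4, 2)) = 105*(72 + ((3 + 5) + 4)) = 105*(72 + (8 + 4)) = 105*(72 + 12) = 105*84 = 8820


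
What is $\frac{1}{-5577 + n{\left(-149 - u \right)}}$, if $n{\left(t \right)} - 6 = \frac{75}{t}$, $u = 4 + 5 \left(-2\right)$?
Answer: $- \frac{143}{796728} \approx -0.00017948$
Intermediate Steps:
$u = -6$ ($u = 4 - 10 = -6$)
$n{\left(t \right)} = 6 + \frac{75}{t}$
$\frac{1}{-5577 + n{\left(-149 - u \right)}} = \frac{1}{-5577 + \left(6 + \frac{75}{-149 - -6}\right)} = \frac{1}{-5577 + \left(6 + \frac{75}{-149 + 6}\right)} = \frac{1}{-5577 + \left(6 + \frac{75}{-143}\right)} = \frac{1}{-5577 + \left(6 + 75 \left(- \frac{1}{143}\right)\right)} = \frac{1}{-5577 + \left(6 - \frac{75}{143}\right)} = \frac{1}{-5577 + \frac{783}{143}} = \frac{1}{- \frac{796728}{143}} = - \frac{143}{796728}$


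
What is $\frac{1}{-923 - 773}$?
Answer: $- \frac{1}{1696} \approx -0.00058962$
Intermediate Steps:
$\frac{1}{-923 - 773} = \frac{1}{-1696} = - \frac{1}{1696}$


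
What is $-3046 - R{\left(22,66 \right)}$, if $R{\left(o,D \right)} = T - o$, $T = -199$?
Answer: $-2825$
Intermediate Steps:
$R{\left(o,D \right)} = -199 - o$
$-3046 - R{\left(22,66 \right)} = -3046 - \left(-199 - 22\right) = -3046 - -221 = -3046 + 221 = -2825$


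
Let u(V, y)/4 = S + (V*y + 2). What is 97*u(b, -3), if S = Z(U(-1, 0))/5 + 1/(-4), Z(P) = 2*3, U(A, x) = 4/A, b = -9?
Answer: 58103/5 ≈ 11621.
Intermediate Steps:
Z(P) = 6
S = 19/20 (S = 6/5 + 1/(-4) = 6*(⅕) + 1*(-¼) = 6/5 - ¼ = 19/20 ≈ 0.95000)
u(V, y) = 59/5 + 4*V*y (u(V, y) = 4*(19/20 + (V*y + 2)) = 4*(19/20 + (2 + V*y)) = 4*(59/20 + V*y) = 59/5 + 4*V*y)
97*u(b, -3) = 97*(59/5 + 4*(-9)*(-3)) = 97*(59/5 + 108) = 97*(599/5) = 58103/5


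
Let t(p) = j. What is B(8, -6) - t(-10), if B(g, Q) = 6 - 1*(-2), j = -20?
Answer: 28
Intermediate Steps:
B(g, Q) = 8 (B(g, Q) = 6 + 2 = 8)
t(p) = -20
B(8, -6) - t(-10) = 8 - 1*(-20) = 8 + 20 = 28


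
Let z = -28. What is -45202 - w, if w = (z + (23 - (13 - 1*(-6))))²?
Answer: -45778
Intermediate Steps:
w = 576 (w = (-28 + (23 - (13 - 1*(-6))))² = (-28 + (23 - (13 + 6)))² = (-28 + (23 - 1*19))² = (-28 + (23 - 19))² = (-28 + 4)² = (-24)² = 576)
-45202 - w = -45202 - 1*576 = -45202 - 576 = -45778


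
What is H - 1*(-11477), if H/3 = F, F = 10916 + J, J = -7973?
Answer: 20306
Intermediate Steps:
F = 2943 (F = 10916 - 7973 = 2943)
H = 8829 (H = 3*2943 = 8829)
H - 1*(-11477) = 8829 - 1*(-11477) = 8829 + 11477 = 20306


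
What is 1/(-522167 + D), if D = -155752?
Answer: -1/677919 ≈ -1.4751e-6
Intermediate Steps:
1/(-522167 + D) = 1/(-522167 - 155752) = 1/(-677919) = -1/677919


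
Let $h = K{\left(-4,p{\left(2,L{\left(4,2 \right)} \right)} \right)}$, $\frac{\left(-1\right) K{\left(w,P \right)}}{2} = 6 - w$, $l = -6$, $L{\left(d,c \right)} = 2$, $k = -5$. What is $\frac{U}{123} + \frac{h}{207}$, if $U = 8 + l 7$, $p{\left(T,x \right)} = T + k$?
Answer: $- \frac{3166}{8487} \approx -0.37304$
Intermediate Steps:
$p{\left(T,x \right)} = -5 + T$ ($p{\left(T,x \right)} = T - 5 = -5 + T$)
$U = -34$ ($U = 8 - 42 = -34$)
$K{\left(w,P \right)} = -12 + 2 w$ ($K{\left(w,P \right)} = - 2 \left(6 - w\right) = -12 + 2 w$)
$h = -20$ ($h = -12 + 2 \left(-4\right) = -12 - 8 = -20$)
$\frac{U}{123} + \frac{h}{207} = - \frac{34}{123} - \frac{20}{207} = - \frac{3166}{8487}$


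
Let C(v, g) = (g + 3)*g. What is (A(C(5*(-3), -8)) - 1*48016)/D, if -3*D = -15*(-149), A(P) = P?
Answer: 47976/745 ≈ 64.397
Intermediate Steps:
C(v, g) = g*(3 + g) (C(v, g) = (3 + g)*g = g*(3 + g))
D = -745 (D = -(-5)*(-149) = -1/3*2235 = -745)
(A(C(5*(-3), -8)) - 1*48016)/D = (-8*(3 - 8) - 1*48016)/(-745) = (-8*(-5) - 48016)*(-1/745) = (40 - 48016)*(-1/745) = -47976*(-1/745) = 47976/745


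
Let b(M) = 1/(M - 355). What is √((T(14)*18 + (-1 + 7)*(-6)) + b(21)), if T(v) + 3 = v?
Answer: √18071738/334 ≈ 12.728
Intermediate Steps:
b(M) = 1/(-355 + M)
T(v) = -3 + v
√((T(14)*18 + (-1 + 7)*(-6)) + b(21)) = √(((-3 + 14)*18 + (-1 + 7)*(-6)) + 1/(-355 + 21)) = √((11*18 + 6*(-6)) + 1/(-334)) = √((198 - 36) - 1/334) = √(162 - 1/334) = √(54107/334) = √18071738/334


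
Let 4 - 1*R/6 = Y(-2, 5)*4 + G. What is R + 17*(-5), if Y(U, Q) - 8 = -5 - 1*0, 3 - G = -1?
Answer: -157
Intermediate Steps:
G = 4 (G = 3 - 1*(-1) = 3 + 1 = 4)
Y(U, Q) = 3 (Y(U, Q) = 8 + (-5 - 1*0) = 8 + (-5 + 0) = 8 - 5 = 3)
R = -72 (R = 24 - 6*(3*4 + 4) = 24 - 6*(12 + 4) = 24 - 6*16 = 24 - 96 = -72)
R + 17*(-5) = -72 + 17*(-5) = -72 - 85 = -157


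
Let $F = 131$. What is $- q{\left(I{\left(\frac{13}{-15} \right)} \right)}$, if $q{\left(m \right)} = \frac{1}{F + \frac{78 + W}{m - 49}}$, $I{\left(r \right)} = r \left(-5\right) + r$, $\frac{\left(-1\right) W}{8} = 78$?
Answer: $- \frac{683}{97663} \approx -0.0069934$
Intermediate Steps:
$W = -624$ ($W = \left(-8\right) 78 = -624$)
$I{\left(r \right)} = - 4 r$ ($I{\left(r \right)} = - 5 r + r = - 4 r$)
$q{\left(m \right)} = \frac{1}{131 - \frac{546}{-49 + m}}$ ($q{\left(m \right)} = \frac{1}{131 + \frac{78 - 624}{m - 49}} = \frac{1}{131 - \frac{546}{-49 + m}}$)
$- q{\left(I{\left(\frac{13}{-15} \right)} \right)} = - \frac{-49 - 4 \frac{13}{-15}}{-6965 + 131 \left(- 4 \frac{13}{-15}\right)} = - \frac{-49 - 4 \cdot 13 \left(- \frac{1}{15}\right)}{-6965 + 131 \left(- 4 \cdot 13 \left(- \frac{1}{15}\right)\right)} = - \frac{-49 - - \frac{52}{15}}{-6965 + 131 \left(\left(-4\right) \left(- \frac{13}{15}\right)\right)} = - \frac{-49 + \frac{52}{15}}{-6965 + 131 \cdot \frac{52}{15}} = - \frac{-683}{\left(-6965 + \frac{6812}{15}\right) 15} = - \frac{-683}{\left(- \frac{97663}{15}\right) 15} = - \frac{\left(-15\right) \left(-683\right)}{97663 \cdot 15} = \left(-1\right) \frac{683}{97663} = - \frac{683}{97663}$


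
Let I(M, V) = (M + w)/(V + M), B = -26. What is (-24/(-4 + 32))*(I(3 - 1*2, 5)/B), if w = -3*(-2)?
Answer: 1/26 ≈ 0.038462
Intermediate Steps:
w = 6
I(M, V) = (6 + M)/(M + V) (I(M, V) = (M + 6)/(V + M) = (6 + M)/(M + V))
(-24/(-4 + 32))*(I(3 - 1*2, 5)/B) = (-24/(-4 + 32))*(((6 + (3 - 1*2))/((3 - 1*2) + 5))/(-26)) = (-24/28)*(((6 + (3 - 2))/((3 - 2) + 5))*(-1/26)) = ((1/28)*(-24))*(((6 + 1)/(1 + 5))*(-1/26)) = -6*7/6*(-1)/(7*26) = -6*(⅙)*7*(-1)/(7*26) = -(-1)/26 = -6/7*(-7/156) = 1/26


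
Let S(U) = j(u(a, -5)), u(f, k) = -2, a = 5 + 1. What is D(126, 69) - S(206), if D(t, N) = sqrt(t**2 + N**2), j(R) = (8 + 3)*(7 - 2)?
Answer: -55 + 3*sqrt(2293) ≈ 88.656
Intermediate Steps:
a = 6
j(R) = 55 (j(R) = 11*5 = 55)
D(t, N) = sqrt(N**2 + t**2)
S(U) = 55
D(126, 69) - S(206) = sqrt(69**2 + 126**2) - 1*55 = sqrt(4761 + 15876) - 55 = sqrt(20637) - 55 = 3*sqrt(2293) - 55 = -55 + 3*sqrt(2293)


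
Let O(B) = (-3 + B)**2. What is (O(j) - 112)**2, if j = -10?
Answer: 3249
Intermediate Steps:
(O(j) - 112)**2 = ((-3 - 10)**2 - 112)**2 = ((-13)**2 - 112)**2 = (169 - 112)**2 = 57**2 = 3249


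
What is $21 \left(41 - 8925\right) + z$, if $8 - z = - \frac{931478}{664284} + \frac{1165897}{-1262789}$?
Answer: $- \frac{78245324184425683}{419425264038} \approx -1.8655 \cdot 10^{5}$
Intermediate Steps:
$z = \frac{4330775559749}{419425264038}$ ($z = 8 - \left(- \frac{931478}{664284} + \frac{1165897}{-1262789}\right) = 8 - \left(\left(-931478\right) \frac{1}{664284} + 1165897 \left(- \frac{1}{1262789}\right)\right) = 8 - \left(- \frac{465739}{332142} - \frac{1165897}{1262789}\right) = 8 - - \frac{975373447445}{419425264038} = 8 + \frac{975373447445}{419425264038} = \frac{4330775559749}{419425264038} \approx 10.326$)
$21 \left(41 - 8925\right) + z = 21 \left(41 - 8925\right) + \frac{4330775559749}{419425264038} = 21 \left(-8884\right) + \frac{4330775559749}{419425264038} = -186564 + \frac{4330775559749}{419425264038} = - \frac{78245324184425683}{419425264038}$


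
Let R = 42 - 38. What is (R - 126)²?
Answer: 14884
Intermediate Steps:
R = 4
(R - 126)² = (4 - 126)² = (-122)² = 14884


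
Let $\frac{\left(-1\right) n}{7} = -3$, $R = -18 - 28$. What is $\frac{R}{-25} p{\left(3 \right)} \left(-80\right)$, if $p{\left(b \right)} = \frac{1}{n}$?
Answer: $- \frac{736}{105} \approx -7.0095$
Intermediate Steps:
$R = -46$
$n = 21$ ($n = \left(-7\right) \left(-3\right) = 21$)
$p{\left(b \right)} = \frac{1}{21}$
$\frac{R}{-25} p{\left(3 \right)} \left(-80\right) = - \frac{46}{-25} \cdot \frac{1}{21} \left(-80\right) = \left(-46\right) \left(- \frac{1}{25}\right) \frac{1}{21} \left(-80\right) = \frac{46}{25} \cdot \frac{1}{21} \left(-80\right) = \frac{46}{525} \left(-80\right) = - \frac{736}{105}$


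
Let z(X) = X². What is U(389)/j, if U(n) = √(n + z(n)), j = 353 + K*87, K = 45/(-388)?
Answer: 388*√151710/133049 ≈ 1.1359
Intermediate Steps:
K = -45/388 (K = 45*(-1/388) = -45/388 ≈ -0.11598)
j = 133049/388 (j = 353 - 45/388*87 = 353 - 3915/388 = 133049/388 ≈ 342.91)
U(n) = √(n + n²)
U(389)/j = √(389*(1 + 389))/(133049/388) = √(389*390)*(388/133049) = √151710*(388/133049) = 388*√151710/133049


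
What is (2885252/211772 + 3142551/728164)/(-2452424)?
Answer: -691610236925/94543855373844448 ≈ -7.3152e-6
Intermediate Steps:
(2885252/211772 + 3142551/728164)/(-2452424) = (2885252*(1/211772) + 3142551*(1/728164))*(-1/2452424) = (721313/52943 + 3142551/728164)*(-1/2452424) = (691610236925/38551186652)*(-1/2452424) = -691610236925/94543855373844448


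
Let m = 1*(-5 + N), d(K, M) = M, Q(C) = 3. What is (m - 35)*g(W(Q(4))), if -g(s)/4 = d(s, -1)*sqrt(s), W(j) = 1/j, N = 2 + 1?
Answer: -148*sqrt(3)/3 ≈ -85.448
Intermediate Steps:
N = 3
W(j) = 1/j
g(s) = 4*sqrt(s) (g(s) = -(-4)*sqrt(s) = 4*sqrt(s))
m = -2 (m = 1*(-5 + 3) = 1*(-2) = -2)
(m - 35)*g(W(Q(4))) = (-2 - 35)*(4*sqrt(1/3)) = -148*sqrt(1/3) = -148*sqrt(3)/3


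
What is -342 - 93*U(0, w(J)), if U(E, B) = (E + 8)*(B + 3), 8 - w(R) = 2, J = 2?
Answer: -7038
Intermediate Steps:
w(R) = 6 (w(R) = 8 - 1*2 = 8 - 2 = 6)
U(E, B) = (3 + B)*(8 + E) (U(E, B) = (8 + E)*(3 + B) = (3 + B)*(8 + E))
-342 - 93*U(0, w(J)) = -342 - 93*(24 + 3*0 + 8*6 + 6*0) = -342 - 93*(24 + 0 + 48 + 0) = -342 - 93*72 = -342 - 6696 = -7038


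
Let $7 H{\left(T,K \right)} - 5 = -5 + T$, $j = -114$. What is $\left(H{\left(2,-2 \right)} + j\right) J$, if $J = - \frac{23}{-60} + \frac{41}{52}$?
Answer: $- \frac{181886}{1365} \approx -133.25$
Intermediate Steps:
$H{\left(T,K \right)} = \frac{T}{7}$ ($H{\left(T,K \right)} = \frac{5}{7} + \frac{-5 + T}{7} = \frac{5}{7} + \left(- \frac{5}{7} + \frac{T}{7}\right) = \frac{T}{7}$)
$J = \frac{457}{390}$ ($J = \left(-23\right) \left(- \frac{1}{60}\right) + 41 \cdot \frac{1}{52} = \frac{23}{60} + \frac{41}{52} = \frac{457}{390} \approx 1.1718$)
$\left(H{\left(2,-2 \right)} + j\right) J = \left(\frac{1}{7} \cdot 2 - 114\right) \frac{457}{390} = \left(\frac{2}{7} - 114\right) \frac{457}{390} = \left(- \frac{796}{7}\right) \frac{457}{390} = - \frac{181886}{1365}$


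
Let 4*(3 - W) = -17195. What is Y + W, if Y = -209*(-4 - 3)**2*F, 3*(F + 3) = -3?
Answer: 181063/4 ≈ 45266.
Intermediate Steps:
F = -4 (F = -3 + (1/3)*(-3) = -3 - 1 = -4)
W = 17207/4 (W = 3 - 1/4*(-17195) = 3 + 17195/4 = 17207/4 ≈ 4301.8)
Y = 40964 (Y = -209*(-4 - 3)**2*(-4) = -209*(-7)**2*(-4) = -10241*(-4) = -209*(-196) = 40964)
Y + W = 40964 + 17207/4 = 181063/4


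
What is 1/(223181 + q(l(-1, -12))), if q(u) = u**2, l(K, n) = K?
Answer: 1/223182 ≈ 4.4807e-6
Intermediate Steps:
1/(223181 + q(l(-1, -12))) = 1/(223181 + (-1)**2) = 1/(223181 + 1) = 1/223182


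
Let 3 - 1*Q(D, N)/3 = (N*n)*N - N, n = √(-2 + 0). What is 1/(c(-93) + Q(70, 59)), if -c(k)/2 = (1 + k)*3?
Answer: 41/12147619 + 3481*I*√2/72885714 ≈ 3.3751e-6 + 6.7542e-5*I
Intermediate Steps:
c(k) = -6 - 6*k (c(k) = -2*(1 + k)*3 = -2*(3 + 3*k) = -6 - 6*k)
n = I*√2 (n = √(-2) = I*√2 ≈ 1.4142*I)
Q(D, N) = 9 + 3*N - 3*I*√2*N² (Q(D, N) = 9 - 3*((N*(I*√2))*N - N) = 9 - 3*((I*N*√2)*N - N) = 9 - 3*(I*√2*N² - N) = 9 - 3*(-N + I*√2*N²) = 9 + (3*N - 3*I*√2*N²) = 9 + 3*N - 3*I*√2*N²)
1/(c(-93) + Q(70, 59)) = 1/((-6 - 6*(-93)) + (9 + 3*59 - 3*I*√2*59²)) = 1/((-6 + 558) + (9 + 177 - 3*I*√2*3481)) = 1/(552 + (9 + 177 - 10443*I*√2)) = 1/(552 + (186 - 10443*I*√2)) = 1/(738 - 10443*I*√2)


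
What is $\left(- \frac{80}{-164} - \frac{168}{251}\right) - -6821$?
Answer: $\frac{70193043}{10291} \approx 6820.8$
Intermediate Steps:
$\left(- \frac{80}{-164} - \frac{168}{251}\right) - -6821 = \left(\left(-80\right) \left(- \frac{1}{164}\right) - \frac{168}{251}\right) + 6821 = \left(\frac{20}{41} - \frac{168}{251}\right) + 6821 = - \frac{1868}{10291} + 6821 = \frac{70193043}{10291}$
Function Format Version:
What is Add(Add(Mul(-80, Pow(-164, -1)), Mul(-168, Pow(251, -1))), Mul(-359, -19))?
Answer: Rational(70193043, 10291) ≈ 6820.8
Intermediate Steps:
Add(Add(Mul(-80, Pow(-164, -1)), Mul(-168, Pow(251, -1))), Mul(-359, -19)) = Add(Add(Mul(-80, Rational(-1, 164)), Mul(-168, Rational(1, 251))), 6821) = Add(Add(Rational(20, 41), Rational(-168, 251)), 6821) = Add(Rational(-1868, 10291), 6821) = Rational(70193043, 10291)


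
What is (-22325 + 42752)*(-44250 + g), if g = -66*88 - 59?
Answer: -1023739959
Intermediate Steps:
g = -5867 (g = -5808 - 59 = -5867)
(-22325 + 42752)*(-44250 + g) = (-22325 + 42752)*(-44250 - 5867) = 20427*(-50117) = -1023739959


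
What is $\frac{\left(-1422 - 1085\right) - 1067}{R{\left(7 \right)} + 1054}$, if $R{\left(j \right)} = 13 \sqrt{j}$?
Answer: $- \frac{3766996}{1109733} + \frac{46462 \sqrt{7}}{1109733} \approx -3.2837$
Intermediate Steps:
$\frac{\left(-1422 - 1085\right) - 1067}{R{\left(7 \right)} + 1054} = \frac{\left(-1422 - 1085\right) - 1067}{13 \sqrt{7} + 1054} = \frac{-2507 - 1067}{1054 + 13 \sqrt{7}} = - \frac{3574}{1054 + 13 \sqrt{7}}$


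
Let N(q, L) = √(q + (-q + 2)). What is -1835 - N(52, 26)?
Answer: -1835 - √2 ≈ -1836.4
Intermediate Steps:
N(q, L) = √2 (N(q, L) = √(q + (2 - q)) = √2)
-1835 - N(52, 26) = -1835 - √2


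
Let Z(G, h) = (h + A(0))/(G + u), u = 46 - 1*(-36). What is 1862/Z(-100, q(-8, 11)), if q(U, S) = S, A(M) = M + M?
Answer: -33516/11 ≈ -3046.9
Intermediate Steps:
u = 82 (u = 46 + 36 = 82)
A(M) = 2*M
Z(G, h) = h/(82 + G) (Z(G, h) = (h + 2*0)/(G + 82) = (h + 0)/(82 + G) = h/(82 + G))
1862/Z(-100, q(-8, 11)) = 1862/((11/(82 - 100))) = 1862/((11/(-18))) = 1862/((11*(-1/18))) = 1862/(-11/18) = 1862*(-18/11) = -33516/11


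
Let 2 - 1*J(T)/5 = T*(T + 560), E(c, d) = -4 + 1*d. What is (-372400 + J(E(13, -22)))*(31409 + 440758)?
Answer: -143052435990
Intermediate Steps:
E(c, d) = -4 + d
J(T) = 10 - 5*T*(560 + T) (J(T) = 10 - 5*T*(T + 560) = 10 - 5*T*(560 + T))
(-372400 + J(E(13, -22)))*(31409 + 440758) = (-372400 + (10 - 2800*(-4 - 22) - 5*(-4 - 22)²))*(31409 + 440758) = (-372400 + (10 - 2800*(-26) - 5*(-26)²))*472167 = (-372400 + (10 + 72800 - 5*676))*472167 = (-372400 + (10 + 72800 - 3380))*472167 = (-372400 + 69430)*472167 = -302970*472167 = -143052435990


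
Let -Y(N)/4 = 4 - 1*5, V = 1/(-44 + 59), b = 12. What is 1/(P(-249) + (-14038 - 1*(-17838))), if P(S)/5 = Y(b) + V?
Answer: 3/11461 ≈ 0.00026176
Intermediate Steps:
V = 1/15 ≈ 0.066667
Y(N) = 4 (Y(N) = -4*(4 - 1*5) = -4*(4 - 5) = -4*(-1) = 4)
P(S) = 61/3 (P(S) = 5*(4 + 1/15) = 5*(61/15) = 61/3)
1/(P(-249) + (-14038 - 1*(-17838))) = 1/(61/3 + (-14038 - 1*(-17838))) = 1/(61/3 + (-14038 + 17838)) = 1/(61/3 + 3800) = 1/(11461/3) = 3/11461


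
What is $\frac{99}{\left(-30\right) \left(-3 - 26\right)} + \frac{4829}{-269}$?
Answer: $- \frac{1391533}{78010} \approx -17.838$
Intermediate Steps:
$\frac{99}{\left(-30\right) \left(-3 - 26\right)} + \frac{4829}{-269} = \frac{99}{\left(-30\right) \left(-29\right)} + 4829 \left(- \frac{1}{269}\right) = \frac{99}{870} - \frac{4829}{269} = 99 \cdot \frac{1}{870} - \frac{4829}{269} = \frac{33}{290} - \frac{4829}{269} = - \frac{1391533}{78010}$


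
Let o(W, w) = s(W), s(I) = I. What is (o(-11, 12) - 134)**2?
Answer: 21025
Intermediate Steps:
o(W, w) = W
(o(-11, 12) - 134)**2 = (-11 - 134)**2 = (-145)**2 = 21025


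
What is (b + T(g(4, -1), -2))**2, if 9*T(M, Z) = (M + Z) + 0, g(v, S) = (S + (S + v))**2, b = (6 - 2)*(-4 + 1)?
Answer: 11236/81 ≈ 138.72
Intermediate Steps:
b = -12 (b = 4*(-3) = -12)
g(v, S) = (v + 2*S)**2
T(M, Z) = M/9 + Z/9 (T(M, Z) = ((M + Z) + 0)/9 = (M + Z)/9 = M/9 + Z/9)
(b + T(g(4, -1), -2))**2 = (-12 + ((4 + 2*(-1))**2/9 + (1/9)*(-2)))**2 = (-12 + ((4 - 2)**2/9 - 2/9))**2 = (-12 + ((1/9)*2**2 - 2/9))**2 = (-12 + ((1/9)*4 - 2/9))**2 = (-12 + (4/9 - 2/9))**2 = (-12 + 2/9)**2 = (-106/9)**2 = 11236/81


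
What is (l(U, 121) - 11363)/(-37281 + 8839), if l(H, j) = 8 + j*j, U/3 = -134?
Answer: -1643/14221 ≈ -0.11553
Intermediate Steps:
U = -402 (U = 3*(-134) = -402)
l(H, j) = 8 + j²
(l(U, 121) - 11363)/(-37281 + 8839) = ((8 + 121²) - 11363)/(-37281 + 8839) = ((8 + 14641) - 11363)/(-28442) = (14649 - 11363)*(-1/28442) = 3286*(-1/28442) = -1643/14221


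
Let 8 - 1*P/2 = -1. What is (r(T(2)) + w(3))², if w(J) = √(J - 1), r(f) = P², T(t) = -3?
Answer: (324 + √2)² ≈ 1.0589e+5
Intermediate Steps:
P = 18 (P = 16 - 2*(-1) = 16 + 2 = 18)
r(f) = 324 (r(f) = 18² = 324)
w(J) = √(-1 + J)
(r(T(2)) + w(3))² = (324 + √(-1 + 3))² = (324 + √2)²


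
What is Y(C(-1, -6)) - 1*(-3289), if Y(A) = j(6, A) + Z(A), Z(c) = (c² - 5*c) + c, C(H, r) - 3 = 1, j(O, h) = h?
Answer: 3293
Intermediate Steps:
C(H, r) = 4 (C(H, r) = 3 + 1 = 4)
Z(c) = c² - 4*c
Y(A) = A + A*(-4 + A)
Y(C(-1, -6)) - 1*(-3289) = 4*(-3 + 4) - 1*(-3289) = 4*1 + 3289 = 4 + 3289 = 3293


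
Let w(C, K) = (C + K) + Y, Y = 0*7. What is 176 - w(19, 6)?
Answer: 151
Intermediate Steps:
Y = 0
w(C, K) = C + K (w(C, K) = (C + K) + 0 = C + K)
176 - w(19, 6) = 176 - (19 + 6) = 176 - 1*25 = 176 - 25 = 151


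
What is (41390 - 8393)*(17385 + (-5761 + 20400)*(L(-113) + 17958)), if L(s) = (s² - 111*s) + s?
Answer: 20847263985876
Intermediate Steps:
L(s) = s² - 110*s
(41390 - 8393)*(17385 + (-5761 + 20400)*(L(-113) + 17958)) = (41390 - 8393)*(17385 + (-5761 + 20400)*(-113*(-110 - 113) + 17958)) = 32997*(17385 + 14639*(-113*(-223) + 17958)) = 32997*(17385 + 14639*(25199 + 17958)) = 32997*(17385 + 14639*43157) = 32997*(17385 + 631775323) = 32997*631792708 = 20847263985876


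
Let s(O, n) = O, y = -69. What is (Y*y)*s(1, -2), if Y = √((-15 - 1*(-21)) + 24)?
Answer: -69*√30 ≈ -377.93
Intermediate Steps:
Y = √30 (Y = √((-15 + 21) + 24) = √(6 + 24) = √30 ≈ 5.4772)
(Y*y)*s(1, -2) = (√30*(-69))*1 = -69*√30*1 = -69*√30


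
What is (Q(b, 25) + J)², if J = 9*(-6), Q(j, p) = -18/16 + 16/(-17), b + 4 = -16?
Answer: 58140625/18496 ≈ 3143.4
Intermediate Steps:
b = -20 (b = -4 - 16 = -20)
Q(j, p) = -281/136 (Q(j, p) = -18*1/16 + 16*(-1/17) = -9/8 - 16/17 = -281/136)
J = -54
(Q(b, 25) + J)² = (-281/136 - 54)² = (-7625/136)² = 58140625/18496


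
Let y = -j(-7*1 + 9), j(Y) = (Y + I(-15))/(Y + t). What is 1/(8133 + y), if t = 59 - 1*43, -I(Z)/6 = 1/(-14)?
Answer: 126/1024741 ≈ 0.00012296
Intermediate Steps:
I(Z) = 3/7 (I(Z) = -6/(-14) = -6*(-1/14) = 3/7)
t = 16 (t = 59 - 43 = 16)
j(Y) = (3/7 + Y)/(16 + Y) (j(Y) = (Y + 3/7)/(Y + 16) = (3/7 + Y)/(16 + Y))
y = -17/126 (y = -(3/7 + (-7*1 + 9))/(16 + (-7*1 + 9)) = -(3/7 + (-7 + 9))/(16 + (-7 + 9)) = -(3/7 + 2)/(16 + 2) = -17/(18*7) = -1*17/126 = -17/126 ≈ -0.13492)
1/(8133 + y) = 1/(8133 - 17/126) = 1/(1024741/126) = 126/1024741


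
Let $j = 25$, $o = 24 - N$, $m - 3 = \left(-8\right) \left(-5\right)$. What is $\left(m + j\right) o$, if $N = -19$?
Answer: $2924$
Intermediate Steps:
$m = 43$ ($m = 3 - -40 = 3 + 40 = 43$)
$o = 43$ ($o = 24 - -19 = 24 + 19 = 43$)
$\left(m + j\right) o = \left(43 + 25\right) 43 = 68 \cdot 43 = 2924$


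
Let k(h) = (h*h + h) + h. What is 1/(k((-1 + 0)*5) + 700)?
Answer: 1/715 ≈ 0.0013986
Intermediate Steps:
k(h) = h² + 2*h (k(h) = (h² + h) + h = (h + h²) + h = h² + 2*h)
1/(k((-1 + 0)*5) + 700) = 1/(((-1 + 0)*5)*(2 + (-1 + 0)*5) + 700) = 1/((-1*5)*(2 - 1*5) + 700) = 1/(-5*(2 - 5) + 700) = 1/(-5*(-3) + 700) = 1/(15 + 700) = 1/715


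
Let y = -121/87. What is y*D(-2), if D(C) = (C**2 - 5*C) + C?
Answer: -484/29 ≈ -16.690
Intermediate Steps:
D(C) = C**2 - 4*C
y = -121/87 (y = -121*1/87 = -121/87 ≈ -1.3908)
y*D(-2) = -(-242)*(-4 - 2)/87 = -(-242)*(-6)/87 = -121/87*12 = -484/29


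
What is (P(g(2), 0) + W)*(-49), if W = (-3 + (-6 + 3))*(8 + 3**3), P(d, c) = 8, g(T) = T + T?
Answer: 9898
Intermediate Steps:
g(T) = 2*T
W = -210 (W = (-3 - 3)*(8 + 27) = -6*35 = -210)
(P(g(2), 0) + W)*(-49) = (8 - 210)*(-49) = -202*(-49) = 9898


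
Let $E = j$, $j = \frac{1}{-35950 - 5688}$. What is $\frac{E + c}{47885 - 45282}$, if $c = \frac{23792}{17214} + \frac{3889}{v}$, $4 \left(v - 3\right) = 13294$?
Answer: $\frac{6082810426721}{6206308441425894} \approx 0.0009801$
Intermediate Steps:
$v = \frac{6653}{2}$ ($v = 3 + \frac{1}{4} \cdot 13294 = 3 + \frac{6647}{2} = \frac{6653}{2} \approx 3326.5$)
$c = \frac{146089334}{57262371}$ ($c = \frac{23792}{17214} + \frac{3889}{\frac{6653}{2}} = 23792 \cdot \frac{1}{17214} + 3889 \cdot \frac{2}{6653} = \frac{11896}{8607} + \frac{7778}{6653} = \frac{146089334}{57262371} \approx 2.5512$)
$j = - \frac{1}{41638}$ ($j = \frac{1}{-41638} = - \frac{1}{41638} \approx -2.4017 \cdot 10^{-5}$)
$E = - \frac{1}{41638} \approx -2.4017 \cdot 10^{-5}$
$\frac{E + c}{47885 - 45282} = \frac{- \frac{1}{41638} + \frac{146089334}{57262371}}{47885 - 45282} = \frac{6082810426721}{2384290603698 \cdot 2603} = \frac{6082810426721}{2384290603698} \cdot \frac{1}{2603} = \frac{6082810426721}{6206308441425894}$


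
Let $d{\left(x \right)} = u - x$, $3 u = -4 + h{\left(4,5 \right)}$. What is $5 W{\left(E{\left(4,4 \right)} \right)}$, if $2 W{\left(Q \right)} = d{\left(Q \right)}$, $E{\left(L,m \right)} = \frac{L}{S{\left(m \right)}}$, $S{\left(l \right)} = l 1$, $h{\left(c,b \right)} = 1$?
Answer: $-5$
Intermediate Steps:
$S{\left(l \right)} = l$
$u = -1$ ($u = \frac{-4 + 1}{3} = \frac{1}{3} \left(-3\right) = -1$)
$E{\left(L,m \right)} = \frac{L}{m}$
$d{\left(x \right)} = -1 - x$
$W{\left(Q \right)} = - \frac{1}{2} - \frac{Q}{2}$ ($W{\left(Q \right)} = \frac{-1 - Q}{2} = - \frac{1}{2} - \frac{Q}{2}$)
$5 W{\left(E{\left(4,4 \right)} \right)} = 5 \left(- \frac{1}{2} - \frac{4 \cdot \frac{1}{4}}{2}\right) = 5 \left(- \frac{1}{2} - \frac{1}{2}\right) = 5 \left(-1\right) = -5$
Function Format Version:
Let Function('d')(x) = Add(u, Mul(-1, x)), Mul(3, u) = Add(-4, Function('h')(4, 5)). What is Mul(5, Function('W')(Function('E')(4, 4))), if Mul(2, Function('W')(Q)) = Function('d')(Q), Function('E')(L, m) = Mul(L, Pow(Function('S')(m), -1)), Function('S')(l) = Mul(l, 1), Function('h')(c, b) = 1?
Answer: -5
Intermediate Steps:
Function('S')(l) = l
u = -1 (u = Mul(Rational(1, 3), Add(-4, 1)) = Mul(Rational(1, 3), -3) = -1)
Function('E')(L, m) = Mul(L, Pow(m, -1))
Function('d')(x) = Add(-1, Mul(-1, x))
Function('W')(Q) = Add(Rational(-1, 2), Mul(Rational(-1, 2), Q)) (Function('W')(Q) = Mul(Rational(1, 2), Add(-1, Mul(-1, Q))) = Add(Rational(-1, 2), Mul(Rational(-1, 2), Q)))
Mul(5, Function('W')(Function('E')(4, 4))) = Mul(5, Add(Rational(-1, 2), Mul(Rational(-1, 2), Mul(4, Pow(4, -1))))) = Mul(5, Add(Rational(-1, 2), Mul(Rational(-1, 2), Mul(4, Rational(1, 4))))) = Mul(5, Add(Rational(-1, 2), Mul(Rational(-1, 2), 1))) = Mul(5, Add(Rational(-1, 2), Rational(-1, 2))) = Mul(5, -1) = -5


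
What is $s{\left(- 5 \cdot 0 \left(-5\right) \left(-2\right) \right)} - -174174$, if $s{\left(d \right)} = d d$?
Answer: $174174$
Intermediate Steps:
$s{\left(d \right)} = d^{2}$
$s{\left(- 5 \cdot 0 \left(-5\right) \left(-2\right) \right)} - -174174 = \left(- 5 \cdot 0 \left(-5\right) \left(-2\right)\right)^{2} - -174174 = \left(- 5 \cdot 0 \left(-2\right)\right)^{2} + 174174 = \left(\left(-5\right) 0\right)^{2} + 174174 = 0^{2} + 174174 = 0 + 174174 = 174174$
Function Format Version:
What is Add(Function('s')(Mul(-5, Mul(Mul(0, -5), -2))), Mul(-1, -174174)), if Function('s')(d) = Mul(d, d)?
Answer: 174174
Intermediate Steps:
Function('s')(d) = Pow(d, 2)
Add(Function('s')(Mul(-5, Mul(Mul(0, -5), -2))), Mul(-1, -174174)) = Add(Pow(Mul(-5, Mul(Mul(0, -5), -2)), 2), Mul(-1, -174174)) = Add(Pow(Mul(-5, Mul(0, -2)), 2), 174174) = Add(Pow(Mul(-5, 0), 2), 174174) = Add(Pow(0, 2), 174174) = Add(0, 174174) = 174174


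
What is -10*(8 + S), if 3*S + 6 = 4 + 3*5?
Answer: -370/3 ≈ -123.33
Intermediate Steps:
S = 13/3 (S = -2 + (4 + 3*5)/3 = -2 + (4 + 15)/3 = -2 + (⅓)*19 = -2 + 19/3 = 13/3 ≈ 4.3333)
-10*(8 + S) = -10*(8 + 13/3) = -10*37/3 = -370/3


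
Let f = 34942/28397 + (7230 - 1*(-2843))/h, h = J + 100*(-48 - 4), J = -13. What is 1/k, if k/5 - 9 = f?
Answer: 148033561/6142058570 ≈ 0.024102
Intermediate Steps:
h = -5213 (h = -13 + 100*(-48 - 4) = -13 + 100*(-52) = -13 - 5200 = -5213)
f = -103890335/148033561 (f = 34942/28397 + (7230 - 1*(-2843))/(-5213) = 34942*(1/28397) + (7230 + 2843)*(-1/5213) = 34942/28397 + 10073*(-1/5213) = 34942/28397 - 10073/5213 = -103890335/148033561 ≈ -0.70180)
k = 6142058570/148033561 (k = 45 + 5*(-103890335/148033561) = 45 - 519451675/148033561 = 6142058570/148033561 ≈ 41.491)
1/k = 1/(6142058570/148033561) = 148033561/6142058570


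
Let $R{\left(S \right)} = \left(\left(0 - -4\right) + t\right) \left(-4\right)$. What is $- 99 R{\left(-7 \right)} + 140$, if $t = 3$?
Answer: $2912$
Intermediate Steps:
$R{\left(S \right)} = -28$ ($R{\left(S \right)} = \left(\left(0 - -4\right) + 3\right) \left(-4\right) = \left(\left(0 + 4\right) + 3\right) \left(-4\right) = \left(4 + 3\right) \left(-4\right) = 7 \left(-4\right) = -28$)
$- 99 R{\left(-7 \right)} + 140 = \left(-99\right) \left(-28\right) + 140 = 2772 + 140 = 2912$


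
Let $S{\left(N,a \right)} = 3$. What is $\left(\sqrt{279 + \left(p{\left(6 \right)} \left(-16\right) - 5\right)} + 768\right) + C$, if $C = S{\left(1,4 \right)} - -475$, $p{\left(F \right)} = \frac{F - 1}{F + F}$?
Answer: $1246 + \frac{\sqrt{2406}}{3} \approx 1262.3$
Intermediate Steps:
$p{\left(F \right)} = \frac{-1 + F}{2 F}$
$C = 478$ ($C = 3 - -475 = 3 + 475 = 478$)
$\left(\sqrt{279 + \left(p{\left(6 \right)} \left(-16\right) - 5\right)} + 768\right) + C = \left(\sqrt{279 + \left(\frac{-1 + 6}{2 \cdot 6} \left(-16\right) - 5\right)} + 768\right) + 478 = \left(\sqrt{279 + \left(\frac{1}{2} \cdot \frac{1}{6} \cdot 5 \left(-16\right) - 5\right)} + 768\right) + 478 = \left(\sqrt{279 + \left(\frac{5}{12} \left(-16\right) - 5\right)} + 768\right) + 478 = \left(\sqrt{279 - \frac{35}{3}} + 768\right) + 478 = \left(\sqrt{\frac{802}{3}} + 768\right) + 478 = \left(\frac{\sqrt{2406}}{3} + 768\right) + 478 = \left(768 + \frac{\sqrt{2406}}{3}\right) + 478 = 1246 + \frac{\sqrt{2406}}{3}$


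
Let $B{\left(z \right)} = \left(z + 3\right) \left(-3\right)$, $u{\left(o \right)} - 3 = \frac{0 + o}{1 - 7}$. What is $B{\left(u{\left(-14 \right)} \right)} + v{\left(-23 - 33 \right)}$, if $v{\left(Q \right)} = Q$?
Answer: $-81$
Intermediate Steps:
$u{\left(o \right)} = 3 - \frac{o}{6}$ ($u{\left(o \right)} = 3 + \frac{0 + o}{1 - 7} = 3 + \frac{o}{-6} = 3 + o \left(- \frac{1}{6}\right) = 3 - \frac{o}{6}$)
$B{\left(z \right)} = -9 - 3 z$ ($B{\left(z \right)} = \left(3 + z\right) \left(-3\right) = -9 - 3 z$)
$B{\left(u{\left(-14 \right)} \right)} + v{\left(-23 - 33 \right)} = \left(-9 - 3 \left(3 - - \frac{7}{3}\right)\right) - 56 = \left(-9 - 3 \left(3 + \frac{7}{3}\right)\right) - 56 = \left(-9 - 16\right) - 56 = -25 - 56 = -81$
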